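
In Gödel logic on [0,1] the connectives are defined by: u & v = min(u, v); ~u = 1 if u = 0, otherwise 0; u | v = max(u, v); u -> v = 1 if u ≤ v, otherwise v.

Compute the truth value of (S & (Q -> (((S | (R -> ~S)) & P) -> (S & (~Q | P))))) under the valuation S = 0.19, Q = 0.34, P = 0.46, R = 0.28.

~S: Gödel ¬ of 0.19 = 0 (operand ≠ 0)
(R -> ~S): 0.28 > 0, so result = 0
(S | (R -> ~S)) = max(0.19, 0) = 0.19
((S | (R -> ~S)) & P) = min(0.19, 0.46) = 0.19
~Q: Gödel ¬ of 0.34 = 0 (operand ≠ 0)
(~Q | P) = max(0, 0.46) = 0.46
(S & (~Q | P)) = min(0.19, 0.46) = 0.19
(((S | (R -> ~S)) & P) -> (S & (~Q | P))): 0.19 ≤ 0.19, so result = 1
(Q -> (((S | (R -> ~S)) & P) -> (S & (~Q | P)))): 0.34 ≤ 1, so result = 1
(S & (Q -> (((S | (R -> ~S)) & P) -> (S & (~Q | P))))) = min(0.19, 1) = 0.19

0.19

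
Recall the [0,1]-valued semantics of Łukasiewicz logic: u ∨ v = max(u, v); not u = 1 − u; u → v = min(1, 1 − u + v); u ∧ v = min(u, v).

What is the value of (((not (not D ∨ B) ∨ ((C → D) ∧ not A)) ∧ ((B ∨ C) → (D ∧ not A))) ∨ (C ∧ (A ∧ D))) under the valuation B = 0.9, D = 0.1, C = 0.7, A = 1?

not D: Łukasiewicz ¬ gives 1 − 0.1 = 0.9
(not D ∨ B) = max(0.9, 0.9) = 0.9
not (not D ∨ B): Łukasiewicz ¬ gives 1 − 0.9 = 0.1
(C → D): min(1, 1 − 0.7 + 0.1) = 0.4
not A: Łukasiewicz ¬ gives 1 − 1 = 0
((C → D) ∧ not A) = min(0.4, 0) = 0
(not (not D ∨ B) ∨ ((C → D) ∧ not A)) = max(0.1, 0) = 0.1
(B ∨ C) = max(0.9, 0.7) = 0.9
not A: Łukasiewicz ¬ gives 1 − 1 = 0
(D ∧ not A) = min(0.1, 0) = 0
((B ∨ C) → (D ∧ not A)): min(1, 1 − 0.9 + 0) = 0.1
((not (not D ∨ B) ∨ ((C → D) ∧ not A)) ∧ ((B ∨ C) → (D ∧ not A))) = min(0.1, 0.1) = 0.1
(A ∧ D) = min(1, 0.1) = 0.1
(C ∧ (A ∧ D)) = min(0.7, 0.1) = 0.1
(((not (not D ∨ B) ∨ ((C → D) ∧ not A)) ∧ ((B ∨ C) → (D ∧ not A))) ∨ (C ∧ (A ∧ D))) = max(0.1, 0.1) = 0.1

0.10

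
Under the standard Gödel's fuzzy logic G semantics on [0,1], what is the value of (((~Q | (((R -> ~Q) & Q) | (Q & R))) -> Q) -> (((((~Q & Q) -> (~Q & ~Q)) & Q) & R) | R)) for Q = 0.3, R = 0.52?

~Q: Gödel ¬ of 0.3 = 0 (operand ≠ 0)
~Q: Gödel ¬ of 0.3 = 0 (operand ≠ 0)
(R -> ~Q): 0.52 > 0, so result = 0
((R -> ~Q) & Q) = min(0, 0.3) = 0
(Q & R) = min(0.3, 0.52) = 0.3
(((R -> ~Q) & Q) | (Q & R)) = max(0, 0.3) = 0.3
(~Q | (((R -> ~Q) & Q) | (Q & R))) = max(0, 0.3) = 0.3
((~Q | (((R -> ~Q) & Q) | (Q & R))) -> Q): 0.3 ≤ 0.3, so result = 1
~Q: Gödel ¬ of 0.3 = 0 (operand ≠ 0)
(~Q & Q) = min(0, 0.3) = 0
~Q: Gödel ¬ of 0.3 = 0 (operand ≠ 0)
~Q: Gödel ¬ of 0.3 = 0 (operand ≠ 0)
(~Q & ~Q) = min(0, 0) = 0
((~Q & Q) -> (~Q & ~Q)): 0 ≤ 0, so result = 1
(((~Q & Q) -> (~Q & ~Q)) & Q) = min(1, 0.3) = 0.3
((((~Q & Q) -> (~Q & ~Q)) & Q) & R) = min(0.3, 0.52) = 0.3
(((((~Q & Q) -> (~Q & ~Q)) & Q) & R) | R) = max(0.3, 0.52) = 0.52
(((~Q | (((R -> ~Q) & Q) | (Q & R))) -> Q) -> (((((~Q & Q) -> (~Q & ~Q)) & Q) & R) | R)): 1 > 0.52, so result = 0.52

0.52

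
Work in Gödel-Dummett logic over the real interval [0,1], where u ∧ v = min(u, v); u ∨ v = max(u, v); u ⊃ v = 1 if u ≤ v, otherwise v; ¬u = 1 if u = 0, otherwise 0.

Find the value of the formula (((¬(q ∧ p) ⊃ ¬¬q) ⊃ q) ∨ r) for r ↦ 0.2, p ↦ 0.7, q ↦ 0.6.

0.60

(q ∧ p) = min(0.6, 0.7) = 0.6
¬(q ∧ p): Gödel ¬ of 0.6 = 0 (operand ≠ 0)
¬q: Gödel ¬ of 0.6 = 0 (operand ≠ 0)
¬¬q: Gödel ¬ of 0 = 1 (operand is 0)
(¬(q ∧ p) ⊃ ¬¬q): 0 ≤ 1, so result = 1
((¬(q ∧ p) ⊃ ¬¬q) ⊃ q): 1 > 0.6, so result = 0.6
(((¬(q ∧ p) ⊃ ¬¬q) ⊃ q) ∨ r) = max(0.6, 0.2) = 0.6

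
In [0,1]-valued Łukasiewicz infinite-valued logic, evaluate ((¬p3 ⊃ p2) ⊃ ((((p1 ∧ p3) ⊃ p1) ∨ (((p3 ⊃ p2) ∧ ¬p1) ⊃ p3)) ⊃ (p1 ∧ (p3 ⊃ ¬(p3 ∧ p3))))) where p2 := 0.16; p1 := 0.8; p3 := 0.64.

¬p3: Łukasiewicz ¬ gives 1 − 0.64 = 0.36
(¬p3 ⊃ p2): min(1, 1 − 0.36 + 0.16) = 0.8
(p1 ∧ p3) = min(0.8, 0.64) = 0.64
((p1 ∧ p3) ⊃ p1): min(1, 1 − 0.64 + 0.8) = 1
(p3 ⊃ p2): min(1, 1 − 0.64 + 0.16) = 0.52
¬p1: Łukasiewicz ¬ gives 1 − 0.8 = 0.2
((p3 ⊃ p2) ∧ ¬p1) = min(0.52, 0.2) = 0.2
(((p3 ⊃ p2) ∧ ¬p1) ⊃ p3): min(1, 1 − 0.2 + 0.64) = 1
(((p1 ∧ p3) ⊃ p1) ∨ (((p3 ⊃ p2) ∧ ¬p1) ⊃ p3)) = max(1, 1) = 1
(p3 ∧ p3) = min(0.64, 0.64) = 0.64
¬(p3 ∧ p3): Łukasiewicz ¬ gives 1 − 0.64 = 0.36
(p3 ⊃ ¬(p3 ∧ p3)): min(1, 1 − 0.64 + 0.36) = 0.72
(p1 ∧ (p3 ⊃ ¬(p3 ∧ p3))) = min(0.8, 0.72) = 0.72
((((p1 ∧ p3) ⊃ p1) ∨ (((p3 ⊃ p2) ∧ ¬p1) ⊃ p3)) ⊃ (p1 ∧ (p3 ⊃ ¬(p3 ∧ p3)))): min(1, 1 − 1 + 0.72) = 0.72
((¬p3 ⊃ p2) ⊃ ((((p1 ∧ p3) ⊃ p1) ∨ (((p3 ⊃ p2) ∧ ¬p1) ⊃ p3)) ⊃ (p1 ∧ (p3 ⊃ ¬(p3 ∧ p3))))): min(1, 1 − 0.8 + 0.72) = 0.92

0.92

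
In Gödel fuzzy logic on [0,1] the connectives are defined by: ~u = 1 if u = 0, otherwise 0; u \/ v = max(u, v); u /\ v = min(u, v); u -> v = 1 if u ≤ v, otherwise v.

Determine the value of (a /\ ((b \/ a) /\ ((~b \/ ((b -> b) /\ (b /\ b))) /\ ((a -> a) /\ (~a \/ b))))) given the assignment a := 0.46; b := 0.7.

(b \/ a) = max(0.7, 0.46) = 0.7
~b: Gödel ¬ of 0.7 = 0 (operand ≠ 0)
(b -> b): 0.7 ≤ 0.7, so result = 1
(b /\ b) = min(0.7, 0.7) = 0.7
((b -> b) /\ (b /\ b)) = min(1, 0.7) = 0.7
(~b \/ ((b -> b) /\ (b /\ b))) = max(0, 0.7) = 0.7
(a -> a): 0.46 ≤ 0.46, so result = 1
~a: Gödel ¬ of 0.46 = 0 (operand ≠ 0)
(~a \/ b) = max(0, 0.7) = 0.7
((a -> a) /\ (~a \/ b)) = min(1, 0.7) = 0.7
((~b \/ ((b -> b) /\ (b /\ b))) /\ ((a -> a) /\ (~a \/ b))) = min(0.7, 0.7) = 0.7
((b \/ a) /\ ((~b \/ ((b -> b) /\ (b /\ b))) /\ ((a -> a) /\ (~a \/ b)))) = min(0.7, 0.7) = 0.7
(a /\ ((b \/ a) /\ ((~b \/ ((b -> b) /\ (b /\ b))) /\ ((a -> a) /\ (~a \/ b))))) = min(0.46, 0.7) = 0.46

0.46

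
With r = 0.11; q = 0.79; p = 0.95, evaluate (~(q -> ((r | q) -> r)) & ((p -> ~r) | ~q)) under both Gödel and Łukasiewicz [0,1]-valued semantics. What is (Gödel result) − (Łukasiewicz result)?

Gödel evaluation:
  (r | q) = max(0.11, 0.79) = 0.79
  ((r | q) -> r): 0.79 > 0.11, so result = 0.11
  (q -> ((r | q) -> r)): 0.79 > 0.11, so result = 0.11
  ~(q -> ((r | q) -> r)): Gödel ¬ of 0.11 = 0 (operand ≠ 0)
  ~r: Gödel ¬ of 0.11 = 0 (operand ≠ 0)
  (p -> ~r): 0.95 > 0, so result = 0
  ~q: Gödel ¬ of 0.79 = 0 (operand ≠ 0)
  ((p -> ~r) | ~q) = max(0, 0) = 0
  (~(q -> ((r | q) -> r)) & ((p -> ~r) | ~q)) = min(0, 0) = 0
  Gödel value = 0
Łukasiewicz evaluation:
  (r | q) = max(0.11, 0.79) = 0.79
  ((r | q) -> r): min(1, 1 − 0.79 + 0.11) = 0.32
  (q -> ((r | q) -> r)): min(1, 1 − 0.79 + 0.32) = 0.53
  ~(q -> ((r | q) -> r)): Łukasiewicz ¬ gives 1 − 0.53 = 0.47
  ~r: Łukasiewicz ¬ gives 1 − 0.11 = 0.89
  (p -> ~r): min(1, 1 − 0.95 + 0.89) = 0.94
  ~q: Łukasiewicz ¬ gives 1 − 0.79 = 0.21
  ((p -> ~r) | ~q) = max(0.94, 0.21) = 0.94
  (~(q -> ((r | q) -> r)) & ((p -> ~r) | ~q)) = min(0.47, 0.94) = 0.47
  Łukasiewicz value = 0.47
Difference: 0 − 0.47 = -0.47

-0.47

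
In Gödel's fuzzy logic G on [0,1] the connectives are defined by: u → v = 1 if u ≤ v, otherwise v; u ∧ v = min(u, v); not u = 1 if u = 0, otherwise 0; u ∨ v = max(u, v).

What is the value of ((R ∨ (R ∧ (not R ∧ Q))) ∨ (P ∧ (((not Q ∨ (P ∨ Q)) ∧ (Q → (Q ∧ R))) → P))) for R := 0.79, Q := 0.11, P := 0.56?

not R: Gödel ¬ of 0.79 = 0 (operand ≠ 0)
(not R ∧ Q) = min(0, 0.11) = 0
(R ∧ (not R ∧ Q)) = min(0.79, 0) = 0
(R ∨ (R ∧ (not R ∧ Q))) = max(0.79, 0) = 0.79
not Q: Gödel ¬ of 0.11 = 0 (operand ≠ 0)
(P ∨ Q) = max(0.56, 0.11) = 0.56
(not Q ∨ (P ∨ Q)) = max(0, 0.56) = 0.56
(Q ∧ R) = min(0.11, 0.79) = 0.11
(Q → (Q ∧ R)): 0.11 ≤ 0.11, so result = 1
((not Q ∨ (P ∨ Q)) ∧ (Q → (Q ∧ R))) = min(0.56, 1) = 0.56
(((not Q ∨ (P ∨ Q)) ∧ (Q → (Q ∧ R))) → P): 0.56 ≤ 0.56, so result = 1
(P ∧ (((not Q ∨ (P ∨ Q)) ∧ (Q → (Q ∧ R))) → P)) = min(0.56, 1) = 0.56
((R ∨ (R ∧ (not R ∧ Q))) ∨ (P ∧ (((not Q ∨ (P ∨ Q)) ∧ (Q → (Q ∧ R))) → P))) = max(0.79, 0.56) = 0.79

0.79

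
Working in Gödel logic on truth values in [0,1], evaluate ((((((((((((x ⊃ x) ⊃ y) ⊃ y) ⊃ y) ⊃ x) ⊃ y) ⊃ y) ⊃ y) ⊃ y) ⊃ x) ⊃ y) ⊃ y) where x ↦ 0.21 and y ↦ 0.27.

(x ⊃ x): 0.21 ≤ 0.21, so result = 1
((x ⊃ x) ⊃ y): 1 > 0.27, so result = 0.27
(((x ⊃ x) ⊃ y) ⊃ y): 0.27 ≤ 0.27, so result = 1
((((x ⊃ x) ⊃ y) ⊃ y) ⊃ y): 1 > 0.27, so result = 0.27
(((((x ⊃ x) ⊃ y) ⊃ y) ⊃ y) ⊃ x): 0.27 > 0.21, so result = 0.21
((((((x ⊃ x) ⊃ y) ⊃ y) ⊃ y) ⊃ x) ⊃ y): 0.21 ≤ 0.27, so result = 1
(((((((x ⊃ x) ⊃ y) ⊃ y) ⊃ y) ⊃ x) ⊃ y) ⊃ y): 1 > 0.27, so result = 0.27
((((((((x ⊃ x) ⊃ y) ⊃ y) ⊃ y) ⊃ x) ⊃ y) ⊃ y) ⊃ y): 0.27 ≤ 0.27, so result = 1
(((((((((x ⊃ x) ⊃ y) ⊃ y) ⊃ y) ⊃ x) ⊃ y) ⊃ y) ⊃ y) ⊃ y): 1 > 0.27, so result = 0.27
((((((((((x ⊃ x) ⊃ y) ⊃ y) ⊃ y) ⊃ x) ⊃ y) ⊃ y) ⊃ y) ⊃ y) ⊃ x): 0.27 > 0.21, so result = 0.21
(((((((((((x ⊃ x) ⊃ y) ⊃ y) ⊃ y) ⊃ x) ⊃ y) ⊃ y) ⊃ y) ⊃ y) ⊃ x) ⊃ y): 0.21 ≤ 0.27, so result = 1
((((((((((((x ⊃ x) ⊃ y) ⊃ y) ⊃ y) ⊃ x) ⊃ y) ⊃ y) ⊃ y) ⊃ y) ⊃ x) ⊃ y) ⊃ y): 1 > 0.27, so result = 0.27

0.27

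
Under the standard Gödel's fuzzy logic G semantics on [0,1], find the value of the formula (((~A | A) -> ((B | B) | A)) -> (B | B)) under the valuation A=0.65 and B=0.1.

0.10

~A: Gödel ¬ of 0.65 = 0 (operand ≠ 0)
(~A | A) = max(0, 0.65) = 0.65
(B | B) = max(0.1, 0.1) = 0.1
((B | B) | A) = max(0.1, 0.65) = 0.65
((~A | A) -> ((B | B) | A)): 0.65 ≤ 0.65, so result = 1
(B | B) = max(0.1, 0.1) = 0.1
(((~A | A) -> ((B | B) | A)) -> (B | B)): 1 > 0.1, so result = 0.1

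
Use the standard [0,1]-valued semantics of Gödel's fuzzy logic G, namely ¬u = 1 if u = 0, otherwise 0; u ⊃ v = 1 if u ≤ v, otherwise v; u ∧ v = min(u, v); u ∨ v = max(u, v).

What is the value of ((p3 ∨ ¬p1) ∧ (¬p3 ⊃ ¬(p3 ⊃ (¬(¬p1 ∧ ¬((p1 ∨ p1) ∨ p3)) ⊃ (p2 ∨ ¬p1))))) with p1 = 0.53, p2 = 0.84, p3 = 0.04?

0.04

¬p1: Gödel ¬ of 0.53 = 0 (operand ≠ 0)
(p3 ∨ ¬p1) = max(0.04, 0) = 0.04
¬p3: Gödel ¬ of 0.04 = 0 (operand ≠ 0)
¬p1: Gödel ¬ of 0.53 = 0 (operand ≠ 0)
(p1 ∨ p1) = max(0.53, 0.53) = 0.53
((p1 ∨ p1) ∨ p3) = max(0.53, 0.04) = 0.53
¬((p1 ∨ p1) ∨ p3): Gödel ¬ of 0.53 = 0 (operand ≠ 0)
(¬p1 ∧ ¬((p1 ∨ p1) ∨ p3)) = min(0, 0) = 0
¬(¬p1 ∧ ¬((p1 ∨ p1) ∨ p3)): Gödel ¬ of 0 = 1 (operand is 0)
¬p1: Gödel ¬ of 0.53 = 0 (operand ≠ 0)
(p2 ∨ ¬p1) = max(0.84, 0) = 0.84
(¬(¬p1 ∧ ¬((p1 ∨ p1) ∨ p3)) ⊃ (p2 ∨ ¬p1)): 1 > 0.84, so result = 0.84
(p3 ⊃ (¬(¬p1 ∧ ¬((p1 ∨ p1) ∨ p3)) ⊃ (p2 ∨ ¬p1))): 0.04 ≤ 0.84, so result = 1
¬(p3 ⊃ (¬(¬p1 ∧ ¬((p1 ∨ p1) ∨ p3)) ⊃ (p2 ∨ ¬p1))): Gödel ¬ of 1 = 0 (operand ≠ 0)
(¬p3 ⊃ ¬(p3 ⊃ (¬(¬p1 ∧ ¬((p1 ∨ p1) ∨ p3)) ⊃ (p2 ∨ ¬p1)))): 0 ≤ 0, so result = 1
((p3 ∨ ¬p1) ∧ (¬p3 ⊃ ¬(p3 ⊃ (¬(¬p1 ∧ ¬((p1 ∨ p1) ∨ p3)) ⊃ (p2 ∨ ¬p1))))) = min(0.04, 1) = 0.04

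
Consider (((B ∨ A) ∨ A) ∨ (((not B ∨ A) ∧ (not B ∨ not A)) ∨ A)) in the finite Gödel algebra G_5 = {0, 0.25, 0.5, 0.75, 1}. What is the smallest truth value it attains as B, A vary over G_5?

0.25

The minimum is attained at B = 0.25, A = 0:
  (B ∨ A) = max(0.25, 0) = 0.25
  ((B ∨ A) ∨ A) = max(0.25, 0) = 0.25
  not B: Gödel ¬ of 0.25 = 0 (operand ≠ 0)
  (not B ∨ A) = max(0, 0) = 0
  not B: Gödel ¬ of 0.25 = 0 (operand ≠ 0)
  not A: Gödel ¬ of 0 = 1 (operand is 0)
  (not B ∨ not A) = max(0, 1) = 1
  ((not B ∨ A) ∧ (not B ∨ not A)) = min(0, 1) = 0
  (((not B ∨ A) ∧ (not B ∨ not A)) ∨ A) = max(0, 0) = 0
  (((B ∨ A) ∨ A) ∨ (((not B ∨ A) ∧ (not B ∨ not A)) ∨ A)) = max(0.25, 0) = 0.25
Checking all 25 assignments confirms none give a value below 0.25.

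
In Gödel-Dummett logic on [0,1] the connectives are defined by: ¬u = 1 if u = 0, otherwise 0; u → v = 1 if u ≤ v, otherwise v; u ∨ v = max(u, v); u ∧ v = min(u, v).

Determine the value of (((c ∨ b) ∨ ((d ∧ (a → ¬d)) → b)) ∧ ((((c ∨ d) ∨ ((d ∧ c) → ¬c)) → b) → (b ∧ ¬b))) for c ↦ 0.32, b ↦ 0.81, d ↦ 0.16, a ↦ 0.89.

(c ∨ b) = max(0.32, 0.81) = 0.81
¬d: Gödel ¬ of 0.16 = 0 (operand ≠ 0)
(a → ¬d): 0.89 > 0, so result = 0
(d ∧ (a → ¬d)) = min(0.16, 0) = 0
((d ∧ (a → ¬d)) → b): 0 ≤ 0.81, so result = 1
((c ∨ b) ∨ ((d ∧ (a → ¬d)) → b)) = max(0.81, 1) = 1
(c ∨ d) = max(0.32, 0.16) = 0.32
(d ∧ c) = min(0.16, 0.32) = 0.16
¬c: Gödel ¬ of 0.32 = 0 (operand ≠ 0)
((d ∧ c) → ¬c): 0.16 > 0, so result = 0
((c ∨ d) ∨ ((d ∧ c) → ¬c)) = max(0.32, 0) = 0.32
(((c ∨ d) ∨ ((d ∧ c) → ¬c)) → b): 0.32 ≤ 0.81, so result = 1
¬b: Gödel ¬ of 0.81 = 0 (operand ≠ 0)
(b ∧ ¬b) = min(0.81, 0) = 0
((((c ∨ d) ∨ ((d ∧ c) → ¬c)) → b) → (b ∧ ¬b)): 1 > 0, so result = 0
(((c ∨ b) ∨ ((d ∧ (a → ¬d)) → b)) ∧ ((((c ∨ d) ∨ ((d ∧ c) → ¬c)) → b) → (b ∧ ¬b))) = min(1, 0) = 0

0.00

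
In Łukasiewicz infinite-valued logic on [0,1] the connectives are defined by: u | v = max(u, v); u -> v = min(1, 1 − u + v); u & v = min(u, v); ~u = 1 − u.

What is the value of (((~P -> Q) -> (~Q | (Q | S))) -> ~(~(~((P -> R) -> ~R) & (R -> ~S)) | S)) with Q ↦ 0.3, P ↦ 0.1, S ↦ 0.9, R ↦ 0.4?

0.10

~P: Łukasiewicz ¬ gives 1 − 0.1 = 0.9
(~P -> Q): min(1, 1 − 0.9 + 0.3) = 0.4
~Q: Łukasiewicz ¬ gives 1 − 0.3 = 0.7
(Q | S) = max(0.3, 0.9) = 0.9
(~Q | (Q | S)) = max(0.7, 0.9) = 0.9
((~P -> Q) -> (~Q | (Q | S))): min(1, 1 − 0.4 + 0.9) = 1
(P -> R): min(1, 1 − 0.1 + 0.4) = 1
~R: Łukasiewicz ¬ gives 1 − 0.4 = 0.6
((P -> R) -> ~R): min(1, 1 − 1 + 0.6) = 0.6
~((P -> R) -> ~R): Łukasiewicz ¬ gives 1 − 0.6 = 0.4
~S: Łukasiewicz ¬ gives 1 − 0.9 = 0.1
(R -> ~S): min(1, 1 − 0.4 + 0.1) = 0.7
(~((P -> R) -> ~R) & (R -> ~S)) = min(0.4, 0.7) = 0.4
~(~((P -> R) -> ~R) & (R -> ~S)): Łukasiewicz ¬ gives 1 − 0.4 = 0.6
(~(~((P -> R) -> ~R) & (R -> ~S)) | S) = max(0.6, 0.9) = 0.9
~(~(~((P -> R) -> ~R) & (R -> ~S)) | S): Łukasiewicz ¬ gives 1 − 0.9 = 0.1
(((~P -> Q) -> (~Q | (Q | S))) -> ~(~(~((P -> R) -> ~R) & (R -> ~S)) | S)): min(1, 1 − 1 + 0.1) = 0.1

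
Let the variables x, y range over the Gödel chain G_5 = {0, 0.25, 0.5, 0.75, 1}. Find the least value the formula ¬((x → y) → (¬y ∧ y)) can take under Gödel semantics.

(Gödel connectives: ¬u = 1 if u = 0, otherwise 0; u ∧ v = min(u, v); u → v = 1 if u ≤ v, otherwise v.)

The minimum is attained at x = 0.25, y = 0:
  (x → y): 0.25 > 0, so result = 0
  ¬y: Gödel ¬ of 0 = 1 (operand is 0)
  (¬y ∧ y) = min(1, 0) = 0
  ((x → y) → (¬y ∧ y)): 0 ≤ 0, so result = 1
  ¬((x → y) → (¬y ∧ y)): Gödel ¬ of 1 = 0 (operand ≠ 0)
Checking all 25 assignments confirms none give a value below 0.00.

0.00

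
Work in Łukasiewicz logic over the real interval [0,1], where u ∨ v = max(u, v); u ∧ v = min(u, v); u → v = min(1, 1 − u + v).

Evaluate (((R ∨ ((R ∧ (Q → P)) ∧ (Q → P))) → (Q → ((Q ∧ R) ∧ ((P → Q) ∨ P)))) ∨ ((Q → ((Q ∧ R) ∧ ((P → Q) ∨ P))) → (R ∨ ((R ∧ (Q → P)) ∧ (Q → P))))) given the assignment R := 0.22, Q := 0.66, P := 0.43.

1.00

(Q → P): min(1, 1 − 0.66 + 0.43) = 0.77
(R ∧ (Q → P)) = min(0.22, 0.77) = 0.22
(Q → P): min(1, 1 − 0.66 + 0.43) = 0.77
((R ∧ (Q → P)) ∧ (Q → P)) = min(0.22, 0.77) = 0.22
(R ∨ ((R ∧ (Q → P)) ∧ (Q → P))) = max(0.22, 0.22) = 0.22
(Q ∧ R) = min(0.66, 0.22) = 0.22
(P → Q): min(1, 1 − 0.43 + 0.66) = 1
((P → Q) ∨ P) = max(1, 0.43) = 1
((Q ∧ R) ∧ ((P → Q) ∨ P)) = min(0.22, 1) = 0.22
(Q → ((Q ∧ R) ∧ ((P → Q) ∨ P))): min(1, 1 − 0.66 + 0.22) = 0.56
((R ∨ ((R ∧ (Q → P)) ∧ (Q → P))) → (Q → ((Q ∧ R) ∧ ((P → Q) ∨ P)))): min(1, 1 − 0.22 + 0.56) = 1
(Q ∧ R) = min(0.66, 0.22) = 0.22
(P → Q): min(1, 1 − 0.43 + 0.66) = 1
((P → Q) ∨ P) = max(1, 0.43) = 1
((Q ∧ R) ∧ ((P → Q) ∨ P)) = min(0.22, 1) = 0.22
(Q → ((Q ∧ R) ∧ ((P → Q) ∨ P))): min(1, 1 − 0.66 + 0.22) = 0.56
(Q → P): min(1, 1 − 0.66 + 0.43) = 0.77
(R ∧ (Q → P)) = min(0.22, 0.77) = 0.22
(Q → P): min(1, 1 − 0.66 + 0.43) = 0.77
((R ∧ (Q → P)) ∧ (Q → P)) = min(0.22, 0.77) = 0.22
(R ∨ ((R ∧ (Q → P)) ∧ (Q → P))) = max(0.22, 0.22) = 0.22
((Q → ((Q ∧ R) ∧ ((P → Q) ∨ P))) → (R ∨ ((R ∧ (Q → P)) ∧ (Q → P)))): min(1, 1 − 0.56 + 0.22) = 0.66
(((R ∨ ((R ∧ (Q → P)) ∧ (Q → P))) → (Q → ((Q ∧ R) ∧ ((P → Q) ∨ P)))) ∨ ((Q → ((Q ∧ R) ∧ ((P → Q) ∨ P))) → (R ∨ ((R ∧ (Q → P)) ∧ (Q → P))))) = max(1, 0.66) = 1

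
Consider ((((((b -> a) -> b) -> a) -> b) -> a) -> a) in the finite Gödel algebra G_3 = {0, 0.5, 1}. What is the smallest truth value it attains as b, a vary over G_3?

The minimum is attained at b = 0, a = 0:
  (b -> a): 0 ≤ 0, so result = 1
  ((b -> a) -> b): 1 > 0, so result = 0
  (((b -> a) -> b) -> a): 0 ≤ 0, so result = 1
  ((((b -> a) -> b) -> a) -> b): 1 > 0, so result = 0
  (((((b -> a) -> b) -> a) -> b) -> a): 0 ≤ 0, so result = 1
  ((((((b -> a) -> b) -> a) -> b) -> a) -> a): 1 > 0, so result = 0
Checking all 9 assignments confirms none give a value below 0.00.

0.00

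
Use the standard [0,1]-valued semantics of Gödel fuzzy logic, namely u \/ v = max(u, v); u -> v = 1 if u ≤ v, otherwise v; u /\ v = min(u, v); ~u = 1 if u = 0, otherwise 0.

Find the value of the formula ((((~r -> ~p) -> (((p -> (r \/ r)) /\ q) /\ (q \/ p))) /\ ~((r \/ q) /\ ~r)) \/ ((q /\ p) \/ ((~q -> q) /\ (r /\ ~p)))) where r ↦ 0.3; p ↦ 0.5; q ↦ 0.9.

0.50

~r: Gödel ¬ of 0.3 = 0 (operand ≠ 0)
~p: Gödel ¬ of 0.5 = 0 (operand ≠ 0)
(~r -> ~p): 0 ≤ 0, so result = 1
(r \/ r) = max(0.3, 0.3) = 0.3
(p -> (r \/ r)): 0.5 > 0.3, so result = 0.3
((p -> (r \/ r)) /\ q) = min(0.3, 0.9) = 0.3
(q \/ p) = max(0.9, 0.5) = 0.9
(((p -> (r \/ r)) /\ q) /\ (q \/ p)) = min(0.3, 0.9) = 0.3
((~r -> ~p) -> (((p -> (r \/ r)) /\ q) /\ (q \/ p))): 1 > 0.3, so result = 0.3
(r \/ q) = max(0.3, 0.9) = 0.9
~r: Gödel ¬ of 0.3 = 0 (operand ≠ 0)
((r \/ q) /\ ~r) = min(0.9, 0) = 0
~((r \/ q) /\ ~r): Gödel ¬ of 0 = 1 (operand is 0)
(((~r -> ~p) -> (((p -> (r \/ r)) /\ q) /\ (q \/ p))) /\ ~((r \/ q) /\ ~r)) = min(0.3, 1) = 0.3
(q /\ p) = min(0.9, 0.5) = 0.5
~q: Gödel ¬ of 0.9 = 0 (operand ≠ 0)
(~q -> q): 0 ≤ 0.9, so result = 1
~p: Gödel ¬ of 0.5 = 0 (operand ≠ 0)
(r /\ ~p) = min(0.3, 0) = 0
((~q -> q) /\ (r /\ ~p)) = min(1, 0) = 0
((q /\ p) \/ ((~q -> q) /\ (r /\ ~p))) = max(0.5, 0) = 0.5
((((~r -> ~p) -> (((p -> (r \/ r)) /\ q) /\ (q \/ p))) /\ ~((r \/ q) /\ ~r)) \/ ((q /\ p) \/ ((~q -> q) /\ (r /\ ~p)))) = max(0.3, 0.5) = 0.5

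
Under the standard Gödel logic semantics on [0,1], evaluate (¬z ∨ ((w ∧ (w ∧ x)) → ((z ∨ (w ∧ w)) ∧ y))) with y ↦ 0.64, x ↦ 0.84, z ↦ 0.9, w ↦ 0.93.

0.64

¬z: Gödel ¬ of 0.9 = 0 (operand ≠ 0)
(w ∧ x) = min(0.93, 0.84) = 0.84
(w ∧ (w ∧ x)) = min(0.93, 0.84) = 0.84
(w ∧ w) = min(0.93, 0.93) = 0.93
(z ∨ (w ∧ w)) = max(0.9, 0.93) = 0.93
((z ∨ (w ∧ w)) ∧ y) = min(0.93, 0.64) = 0.64
((w ∧ (w ∧ x)) → ((z ∨ (w ∧ w)) ∧ y)): 0.84 > 0.64, so result = 0.64
(¬z ∨ ((w ∧ (w ∧ x)) → ((z ∨ (w ∧ w)) ∧ y))) = max(0, 0.64) = 0.64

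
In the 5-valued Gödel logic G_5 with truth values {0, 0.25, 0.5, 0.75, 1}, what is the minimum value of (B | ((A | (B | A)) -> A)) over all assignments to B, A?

The minimum is attained at B = 0.25, A = 0:
  (B | A) = max(0.25, 0) = 0.25
  (A | (B | A)) = max(0, 0.25) = 0.25
  ((A | (B | A)) -> A): 0.25 > 0, so result = 0
  (B | ((A | (B | A)) -> A)) = max(0.25, 0) = 0.25
Checking all 25 assignments confirms none give a value below 0.25.

0.25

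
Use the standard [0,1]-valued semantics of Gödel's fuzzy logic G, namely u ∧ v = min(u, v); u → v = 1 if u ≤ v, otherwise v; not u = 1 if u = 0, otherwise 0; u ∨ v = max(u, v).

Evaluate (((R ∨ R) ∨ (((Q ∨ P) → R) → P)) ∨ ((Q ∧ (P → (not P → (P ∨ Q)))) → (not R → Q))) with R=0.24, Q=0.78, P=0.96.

1.00

(R ∨ R) = max(0.24, 0.24) = 0.24
(Q ∨ P) = max(0.78, 0.96) = 0.96
((Q ∨ P) → R): 0.96 > 0.24, so result = 0.24
(((Q ∨ P) → R) → P): 0.24 ≤ 0.96, so result = 1
((R ∨ R) ∨ (((Q ∨ P) → R) → P)) = max(0.24, 1) = 1
not P: Gödel ¬ of 0.96 = 0 (operand ≠ 0)
(P ∨ Q) = max(0.96, 0.78) = 0.96
(not P → (P ∨ Q)): 0 ≤ 0.96, so result = 1
(P → (not P → (P ∨ Q))): 0.96 ≤ 1, so result = 1
(Q ∧ (P → (not P → (P ∨ Q)))) = min(0.78, 1) = 0.78
not R: Gödel ¬ of 0.24 = 0 (operand ≠ 0)
(not R → Q): 0 ≤ 0.78, so result = 1
((Q ∧ (P → (not P → (P ∨ Q)))) → (not R → Q)): 0.78 ≤ 1, so result = 1
(((R ∨ R) ∨ (((Q ∨ P) → R) → P)) ∨ ((Q ∧ (P → (not P → (P ∨ Q)))) → (not R → Q))) = max(1, 1) = 1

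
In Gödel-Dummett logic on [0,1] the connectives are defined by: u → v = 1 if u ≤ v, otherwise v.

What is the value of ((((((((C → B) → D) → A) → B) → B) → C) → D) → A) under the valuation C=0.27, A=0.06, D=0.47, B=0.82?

(C → B): 0.27 ≤ 0.82, so result = 1
((C → B) → D): 1 > 0.47, so result = 0.47
(((C → B) → D) → A): 0.47 > 0.06, so result = 0.06
((((C → B) → D) → A) → B): 0.06 ≤ 0.82, so result = 1
(((((C → B) → D) → A) → B) → B): 1 > 0.82, so result = 0.82
((((((C → B) → D) → A) → B) → B) → C): 0.82 > 0.27, so result = 0.27
(((((((C → B) → D) → A) → B) → B) → C) → D): 0.27 ≤ 0.47, so result = 1
((((((((C → B) → D) → A) → B) → B) → C) → D) → A): 1 > 0.06, so result = 0.06

0.06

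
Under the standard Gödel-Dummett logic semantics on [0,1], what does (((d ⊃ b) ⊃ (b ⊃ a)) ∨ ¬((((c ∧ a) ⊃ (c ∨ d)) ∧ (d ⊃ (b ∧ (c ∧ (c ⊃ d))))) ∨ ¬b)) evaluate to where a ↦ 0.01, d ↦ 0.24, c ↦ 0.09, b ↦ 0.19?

0.01

(d ⊃ b): 0.24 > 0.19, so result = 0.19
(b ⊃ a): 0.19 > 0.01, so result = 0.01
((d ⊃ b) ⊃ (b ⊃ a)): 0.19 > 0.01, so result = 0.01
(c ∧ a) = min(0.09, 0.01) = 0.01
(c ∨ d) = max(0.09, 0.24) = 0.24
((c ∧ a) ⊃ (c ∨ d)): 0.01 ≤ 0.24, so result = 1
(c ⊃ d): 0.09 ≤ 0.24, so result = 1
(c ∧ (c ⊃ d)) = min(0.09, 1) = 0.09
(b ∧ (c ∧ (c ⊃ d))) = min(0.19, 0.09) = 0.09
(d ⊃ (b ∧ (c ∧ (c ⊃ d)))): 0.24 > 0.09, so result = 0.09
(((c ∧ a) ⊃ (c ∨ d)) ∧ (d ⊃ (b ∧ (c ∧ (c ⊃ d))))) = min(1, 0.09) = 0.09
¬b: Gödel ¬ of 0.19 = 0 (operand ≠ 0)
((((c ∧ a) ⊃ (c ∨ d)) ∧ (d ⊃ (b ∧ (c ∧ (c ⊃ d))))) ∨ ¬b) = max(0.09, 0) = 0.09
¬((((c ∧ a) ⊃ (c ∨ d)) ∧ (d ⊃ (b ∧ (c ∧ (c ⊃ d))))) ∨ ¬b): Gödel ¬ of 0.09 = 0 (operand ≠ 0)
(((d ⊃ b) ⊃ (b ⊃ a)) ∨ ¬((((c ∧ a) ⊃ (c ∨ d)) ∧ (d ⊃ (b ∧ (c ∧ (c ⊃ d))))) ∨ ¬b)) = max(0.01, 0) = 0.01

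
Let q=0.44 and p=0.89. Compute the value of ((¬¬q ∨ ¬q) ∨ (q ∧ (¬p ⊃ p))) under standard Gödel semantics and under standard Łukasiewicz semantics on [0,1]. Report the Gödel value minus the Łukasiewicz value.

Gödel evaluation:
  ¬q: Gödel ¬ of 0.44 = 0 (operand ≠ 0)
  ¬¬q: Gödel ¬ of 0 = 1 (operand is 0)
  ¬q: Gödel ¬ of 0.44 = 0 (operand ≠ 0)
  (¬¬q ∨ ¬q) = max(1, 0) = 1
  ¬p: Gödel ¬ of 0.89 = 0 (operand ≠ 0)
  (¬p ⊃ p): 0 ≤ 0.89, so result = 1
  (q ∧ (¬p ⊃ p)) = min(0.44, 1) = 0.44
  ((¬¬q ∨ ¬q) ∨ (q ∧ (¬p ⊃ p))) = max(1, 0.44) = 1
  Gödel value = 1
Łukasiewicz evaluation:
  ¬q: Łukasiewicz ¬ gives 1 − 0.44 = 0.56
  ¬¬q: Łukasiewicz ¬ gives 1 − 0.56 = 0.44
  ¬q: Łukasiewicz ¬ gives 1 − 0.44 = 0.56
  (¬¬q ∨ ¬q) = max(0.44, 0.56) = 0.56
  ¬p: Łukasiewicz ¬ gives 1 − 0.89 = 0.11
  (¬p ⊃ p): min(1, 1 − 0.11 + 0.89) = 1
  (q ∧ (¬p ⊃ p)) = min(0.44, 1) = 0.44
  ((¬¬q ∨ ¬q) ∨ (q ∧ (¬p ⊃ p))) = max(0.56, 0.44) = 0.56
  Łukasiewicz value = 0.56
Difference: 1 − 0.56 = 0.44

0.44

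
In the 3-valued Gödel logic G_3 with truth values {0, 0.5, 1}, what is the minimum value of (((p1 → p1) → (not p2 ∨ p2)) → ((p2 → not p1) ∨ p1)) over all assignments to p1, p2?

The minimum is attained at p1 = 0.5, p2 = 1:
  (p1 → p1): 0.5 ≤ 0.5, so result = 1
  not p2: Gödel ¬ of 1 = 0 (operand ≠ 0)
  (not p2 ∨ p2) = max(0, 1) = 1
  ((p1 → p1) → (not p2 ∨ p2)): 1 ≤ 1, so result = 1
  not p1: Gödel ¬ of 0.5 = 0 (operand ≠ 0)
  (p2 → not p1): 1 > 0, so result = 0
  ((p2 → not p1) ∨ p1) = max(0, 0.5) = 0.5
  (((p1 → p1) → (not p2 ∨ p2)) → ((p2 → not p1) ∨ p1)): 1 > 0.5, so result = 0.5
Checking all 9 assignments confirms none give a value below 0.50.

0.50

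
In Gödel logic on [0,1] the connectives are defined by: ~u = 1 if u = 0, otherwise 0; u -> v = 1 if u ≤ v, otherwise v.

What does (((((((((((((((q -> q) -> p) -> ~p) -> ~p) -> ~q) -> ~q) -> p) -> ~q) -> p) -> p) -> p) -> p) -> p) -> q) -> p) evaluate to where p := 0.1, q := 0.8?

0.10

(q -> q): 0.8 ≤ 0.8, so result = 1
((q -> q) -> p): 1 > 0.1, so result = 0.1
~p: Gödel ¬ of 0.1 = 0 (operand ≠ 0)
(((q -> q) -> p) -> ~p): 0.1 > 0, so result = 0
~p: Gödel ¬ of 0.1 = 0 (operand ≠ 0)
((((q -> q) -> p) -> ~p) -> ~p): 0 ≤ 0, so result = 1
~q: Gödel ¬ of 0.8 = 0 (operand ≠ 0)
(((((q -> q) -> p) -> ~p) -> ~p) -> ~q): 1 > 0, so result = 0
~q: Gödel ¬ of 0.8 = 0 (operand ≠ 0)
((((((q -> q) -> p) -> ~p) -> ~p) -> ~q) -> ~q): 0 ≤ 0, so result = 1
(((((((q -> q) -> p) -> ~p) -> ~p) -> ~q) -> ~q) -> p): 1 > 0.1, so result = 0.1
~q: Gödel ¬ of 0.8 = 0 (operand ≠ 0)
((((((((q -> q) -> p) -> ~p) -> ~p) -> ~q) -> ~q) -> p) -> ~q): 0.1 > 0, so result = 0
(((((((((q -> q) -> p) -> ~p) -> ~p) -> ~q) -> ~q) -> p) -> ~q) -> p): 0 ≤ 0.1, so result = 1
((((((((((q -> q) -> p) -> ~p) -> ~p) -> ~q) -> ~q) -> p) -> ~q) -> p) -> p): 1 > 0.1, so result = 0.1
(((((((((((q -> q) -> p) -> ~p) -> ~p) -> ~q) -> ~q) -> p) -> ~q) -> p) -> p) -> p): 0.1 ≤ 0.1, so result = 1
((((((((((((q -> q) -> p) -> ~p) -> ~p) -> ~q) -> ~q) -> p) -> ~q) -> p) -> p) -> p) -> p): 1 > 0.1, so result = 0.1
(((((((((((((q -> q) -> p) -> ~p) -> ~p) -> ~q) -> ~q) -> p) -> ~q) -> p) -> p) -> p) -> p) -> p): 0.1 ≤ 0.1, so result = 1
((((((((((((((q -> q) -> p) -> ~p) -> ~p) -> ~q) -> ~q) -> p) -> ~q) -> p) -> p) -> p) -> p) -> p) -> q): 1 > 0.8, so result = 0.8
(((((((((((((((q -> q) -> p) -> ~p) -> ~p) -> ~q) -> ~q) -> p) -> ~q) -> p) -> p) -> p) -> p) -> p) -> q) -> p): 0.8 > 0.1, so result = 0.1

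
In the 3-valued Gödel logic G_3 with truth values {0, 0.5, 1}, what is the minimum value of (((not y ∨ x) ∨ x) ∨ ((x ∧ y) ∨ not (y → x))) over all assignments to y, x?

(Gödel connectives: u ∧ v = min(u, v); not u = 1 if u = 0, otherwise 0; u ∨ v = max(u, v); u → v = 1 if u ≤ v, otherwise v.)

The minimum is attained at y = 0.5, x = 0.5:
  not y: Gödel ¬ of 0.5 = 0 (operand ≠ 0)
  (not y ∨ x) = max(0, 0.5) = 0.5
  ((not y ∨ x) ∨ x) = max(0.5, 0.5) = 0.5
  (x ∧ y) = min(0.5, 0.5) = 0.5
  (y → x): 0.5 ≤ 0.5, so result = 1
  not (y → x): Gödel ¬ of 1 = 0 (operand ≠ 0)
  ((x ∧ y) ∨ not (y → x)) = max(0.5, 0) = 0.5
  (((not y ∨ x) ∨ x) ∨ ((x ∧ y) ∨ not (y → x))) = max(0.5, 0.5) = 0.5
Checking all 9 assignments confirms none give a value below 0.50.

0.50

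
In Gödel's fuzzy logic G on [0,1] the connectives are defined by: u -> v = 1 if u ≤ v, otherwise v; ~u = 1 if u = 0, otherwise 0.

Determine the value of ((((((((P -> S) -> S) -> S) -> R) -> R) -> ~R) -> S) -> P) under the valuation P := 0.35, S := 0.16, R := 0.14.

0.35

(P -> S): 0.35 > 0.16, so result = 0.16
((P -> S) -> S): 0.16 ≤ 0.16, so result = 1
(((P -> S) -> S) -> S): 1 > 0.16, so result = 0.16
((((P -> S) -> S) -> S) -> R): 0.16 > 0.14, so result = 0.14
(((((P -> S) -> S) -> S) -> R) -> R): 0.14 ≤ 0.14, so result = 1
~R: Gödel ¬ of 0.14 = 0 (operand ≠ 0)
((((((P -> S) -> S) -> S) -> R) -> R) -> ~R): 1 > 0, so result = 0
(((((((P -> S) -> S) -> S) -> R) -> R) -> ~R) -> S): 0 ≤ 0.16, so result = 1
((((((((P -> S) -> S) -> S) -> R) -> R) -> ~R) -> S) -> P): 1 > 0.35, so result = 0.35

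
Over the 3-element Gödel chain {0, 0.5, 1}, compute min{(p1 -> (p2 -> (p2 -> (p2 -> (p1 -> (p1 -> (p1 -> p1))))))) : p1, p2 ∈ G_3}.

Every assignment gives 1. For instance at p1 = 0, p2 = 0:
  (p1 -> p1): 0 ≤ 0, so result = 1
  (p1 -> (p1 -> p1)): 0 ≤ 1, so result = 1
  (p1 -> (p1 -> (p1 -> p1))): 0 ≤ 1, so result = 1
  (p2 -> (p1 -> (p1 -> (p1 -> p1)))): 0 ≤ 1, so result = 1
  (p2 -> (p2 -> (p1 -> (p1 -> (p1 -> p1))))): 0 ≤ 1, so result = 1
  (p2 -> (p2 -> (p2 -> (p1 -> (p1 -> (p1 -> p1)))))): 0 ≤ 1, so result = 1
  (p1 -> (p2 -> (p2 -> (p2 -> (p1 -> (p1 -> (p1 -> p1))))))): 0 ≤ 1, so result = 1
All 9 assignments give value 1 — the formula is a G_3-tautology.

1.00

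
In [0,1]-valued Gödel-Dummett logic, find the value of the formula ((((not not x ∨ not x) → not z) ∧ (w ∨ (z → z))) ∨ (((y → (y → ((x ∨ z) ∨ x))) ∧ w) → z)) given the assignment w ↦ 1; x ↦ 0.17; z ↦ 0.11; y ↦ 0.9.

not x: Gödel ¬ of 0.17 = 0 (operand ≠ 0)
not not x: Gödel ¬ of 0 = 1 (operand is 0)
not x: Gödel ¬ of 0.17 = 0 (operand ≠ 0)
(not not x ∨ not x) = max(1, 0) = 1
not z: Gödel ¬ of 0.11 = 0 (operand ≠ 0)
((not not x ∨ not x) → not z): 1 > 0, so result = 0
(z → z): 0.11 ≤ 0.11, so result = 1
(w ∨ (z → z)) = max(1, 1) = 1
(((not not x ∨ not x) → not z) ∧ (w ∨ (z → z))) = min(0, 1) = 0
(x ∨ z) = max(0.17, 0.11) = 0.17
((x ∨ z) ∨ x) = max(0.17, 0.17) = 0.17
(y → ((x ∨ z) ∨ x)): 0.9 > 0.17, so result = 0.17
(y → (y → ((x ∨ z) ∨ x))): 0.9 > 0.17, so result = 0.17
((y → (y → ((x ∨ z) ∨ x))) ∧ w) = min(0.17, 1) = 0.17
(((y → (y → ((x ∨ z) ∨ x))) ∧ w) → z): 0.17 > 0.11, so result = 0.11
((((not not x ∨ not x) → not z) ∧ (w ∨ (z → z))) ∨ (((y → (y → ((x ∨ z) ∨ x))) ∧ w) → z)) = max(0, 0.11) = 0.11

0.11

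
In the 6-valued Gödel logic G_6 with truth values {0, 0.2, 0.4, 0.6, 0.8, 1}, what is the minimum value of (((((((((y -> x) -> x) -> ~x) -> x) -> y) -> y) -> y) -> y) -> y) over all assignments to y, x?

The minimum is attained at y = 0, x = 0.2:
  (y -> x): 0 ≤ 0.2, so result = 1
  ((y -> x) -> x): 1 > 0.2, so result = 0.2
  ~x: Gödel ¬ of 0.2 = 0 (operand ≠ 0)
  (((y -> x) -> x) -> ~x): 0.2 > 0, so result = 0
  ((((y -> x) -> x) -> ~x) -> x): 0 ≤ 0.2, so result = 1
  (((((y -> x) -> x) -> ~x) -> x) -> y): 1 > 0, so result = 0
  ((((((y -> x) -> x) -> ~x) -> x) -> y) -> y): 0 ≤ 0, so result = 1
  (((((((y -> x) -> x) -> ~x) -> x) -> y) -> y) -> y): 1 > 0, so result = 0
  ((((((((y -> x) -> x) -> ~x) -> x) -> y) -> y) -> y) -> y): 0 ≤ 0, so result = 1
  (((((((((y -> x) -> x) -> ~x) -> x) -> y) -> y) -> y) -> y) -> y): 1 > 0, so result = 0
Checking all 36 assignments confirms none give a value below 0.00.

0.00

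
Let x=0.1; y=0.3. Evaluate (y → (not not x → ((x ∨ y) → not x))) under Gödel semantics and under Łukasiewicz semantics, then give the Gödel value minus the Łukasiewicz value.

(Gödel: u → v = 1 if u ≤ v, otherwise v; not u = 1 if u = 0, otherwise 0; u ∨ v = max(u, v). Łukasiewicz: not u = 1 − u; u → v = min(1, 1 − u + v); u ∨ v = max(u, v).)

-1.00

Gödel evaluation:
  not x: Gödel ¬ of 0.1 = 0 (operand ≠ 0)
  not not x: Gödel ¬ of 0 = 1 (operand is 0)
  (x ∨ y) = max(0.1, 0.3) = 0.3
  not x: Gödel ¬ of 0.1 = 0 (operand ≠ 0)
  ((x ∨ y) → not x): 0.3 > 0, so result = 0
  (not not x → ((x ∨ y) → not x)): 1 > 0, so result = 0
  (y → (not not x → ((x ∨ y) → not x))): 0.3 > 0, so result = 0
  Gödel value = 0
Łukasiewicz evaluation:
  not x: Łukasiewicz ¬ gives 1 − 0.1 = 0.9
  not not x: Łukasiewicz ¬ gives 1 − 0.9 = 0.1
  (x ∨ y) = max(0.1, 0.3) = 0.3
  not x: Łukasiewicz ¬ gives 1 − 0.1 = 0.9
  ((x ∨ y) → not x): min(1, 1 − 0.3 + 0.9) = 1
  (not not x → ((x ∨ y) → not x)): min(1, 1 − 0.1 + 1) = 1
  (y → (not not x → ((x ∨ y) → not x))): min(1, 1 − 0.3 + 1) = 1
  Łukasiewicz value = 1
Difference: 0 − 1 = -1.00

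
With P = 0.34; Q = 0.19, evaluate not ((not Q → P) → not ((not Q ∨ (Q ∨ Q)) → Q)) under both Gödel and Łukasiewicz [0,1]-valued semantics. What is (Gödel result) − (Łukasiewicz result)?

Gödel evaluation:
  not Q: Gödel ¬ of 0.19 = 0 (operand ≠ 0)
  (not Q → P): 0 ≤ 0.34, so result = 1
  not Q: Gödel ¬ of 0.19 = 0 (operand ≠ 0)
  (Q ∨ Q) = max(0.19, 0.19) = 0.19
  (not Q ∨ (Q ∨ Q)) = max(0, 0.19) = 0.19
  ((not Q ∨ (Q ∨ Q)) → Q): 0.19 ≤ 0.19, so result = 1
  not ((not Q ∨ (Q ∨ Q)) → Q): Gödel ¬ of 1 = 0 (operand ≠ 0)
  ((not Q → P) → not ((not Q ∨ (Q ∨ Q)) → Q)): 1 > 0, so result = 0
  not ((not Q → P) → not ((not Q ∨ (Q ∨ Q)) → Q)): Gödel ¬ of 0 = 1 (operand is 0)
  Gödel value = 1
Łukasiewicz evaluation:
  not Q: Łukasiewicz ¬ gives 1 − 0.19 = 0.81
  (not Q → P): min(1, 1 − 0.81 + 0.34) = 0.53
  not Q: Łukasiewicz ¬ gives 1 − 0.19 = 0.81
  (Q ∨ Q) = max(0.19, 0.19) = 0.19
  (not Q ∨ (Q ∨ Q)) = max(0.81, 0.19) = 0.81
  ((not Q ∨ (Q ∨ Q)) → Q): min(1, 1 − 0.81 + 0.19) = 0.38
  not ((not Q ∨ (Q ∨ Q)) → Q): Łukasiewicz ¬ gives 1 − 0.38 = 0.62
  ((not Q → P) → not ((not Q ∨ (Q ∨ Q)) → Q)): min(1, 1 − 0.53 + 0.62) = 1
  not ((not Q → P) → not ((not Q ∨ (Q ∨ Q)) → Q)): Łukasiewicz ¬ gives 1 − 1 = 0
  Łukasiewicz value = 0
Difference: 1 − 0 = 1.00

1.00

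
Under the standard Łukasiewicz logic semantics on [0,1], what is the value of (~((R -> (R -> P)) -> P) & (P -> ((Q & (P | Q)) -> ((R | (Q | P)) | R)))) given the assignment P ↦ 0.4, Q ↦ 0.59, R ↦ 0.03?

(R -> P): min(1, 1 − 0.03 + 0.4) = 1
(R -> (R -> P)): min(1, 1 − 0.03 + 1) = 1
((R -> (R -> P)) -> P): min(1, 1 − 1 + 0.4) = 0.4
~((R -> (R -> P)) -> P): Łukasiewicz ¬ gives 1 − 0.4 = 0.6
(P | Q) = max(0.4, 0.59) = 0.59
(Q & (P | Q)) = min(0.59, 0.59) = 0.59
(Q | P) = max(0.59, 0.4) = 0.59
(R | (Q | P)) = max(0.03, 0.59) = 0.59
((R | (Q | P)) | R) = max(0.59, 0.03) = 0.59
((Q & (P | Q)) -> ((R | (Q | P)) | R)): min(1, 1 − 0.59 + 0.59) = 1
(P -> ((Q & (P | Q)) -> ((R | (Q | P)) | R))): min(1, 1 − 0.4 + 1) = 1
(~((R -> (R -> P)) -> P) & (P -> ((Q & (P | Q)) -> ((R | (Q | P)) | R)))) = min(0.6, 1) = 0.6

0.60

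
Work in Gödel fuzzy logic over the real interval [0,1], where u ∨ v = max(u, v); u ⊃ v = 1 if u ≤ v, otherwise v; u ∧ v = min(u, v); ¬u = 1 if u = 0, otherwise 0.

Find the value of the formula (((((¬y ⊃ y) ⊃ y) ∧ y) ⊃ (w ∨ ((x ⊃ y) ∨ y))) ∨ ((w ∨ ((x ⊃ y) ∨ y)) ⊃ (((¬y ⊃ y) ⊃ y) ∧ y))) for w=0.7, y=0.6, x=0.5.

1.00

¬y: Gödel ¬ of 0.6 = 0 (operand ≠ 0)
(¬y ⊃ y): 0 ≤ 0.6, so result = 1
((¬y ⊃ y) ⊃ y): 1 > 0.6, so result = 0.6
(((¬y ⊃ y) ⊃ y) ∧ y) = min(0.6, 0.6) = 0.6
(x ⊃ y): 0.5 ≤ 0.6, so result = 1
((x ⊃ y) ∨ y) = max(1, 0.6) = 1
(w ∨ ((x ⊃ y) ∨ y)) = max(0.7, 1) = 1
((((¬y ⊃ y) ⊃ y) ∧ y) ⊃ (w ∨ ((x ⊃ y) ∨ y))): 0.6 ≤ 1, so result = 1
(x ⊃ y): 0.5 ≤ 0.6, so result = 1
((x ⊃ y) ∨ y) = max(1, 0.6) = 1
(w ∨ ((x ⊃ y) ∨ y)) = max(0.7, 1) = 1
¬y: Gödel ¬ of 0.6 = 0 (operand ≠ 0)
(¬y ⊃ y): 0 ≤ 0.6, so result = 1
((¬y ⊃ y) ⊃ y): 1 > 0.6, so result = 0.6
(((¬y ⊃ y) ⊃ y) ∧ y) = min(0.6, 0.6) = 0.6
((w ∨ ((x ⊃ y) ∨ y)) ⊃ (((¬y ⊃ y) ⊃ y) ∧ y)): 1 > 0.6, so result = 0.6
(((((¬y ⊃ y) ⊃ y) ∧ y) ⊃ (w ∨ ((x ⊃ y) ∨ y))) ∨ ((w ∨ ((x ⊃ y) ∨ y)) ⊃ (((¬y ⊃ y) ⊃ y) ∧ y))) = max(1, 0.6) = 1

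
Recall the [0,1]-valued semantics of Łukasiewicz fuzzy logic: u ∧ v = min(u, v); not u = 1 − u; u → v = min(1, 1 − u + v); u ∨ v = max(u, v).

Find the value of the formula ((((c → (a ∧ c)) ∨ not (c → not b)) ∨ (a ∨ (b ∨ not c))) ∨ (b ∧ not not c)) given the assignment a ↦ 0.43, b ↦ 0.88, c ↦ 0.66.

(a ∧ c) = min(0.43, 0.66) = 0.43
(c → (a ∧ c)): min(1, 1 − 0.66 + 0.43) = 0.77
not b: Łukasiewicz ¬ gives 1 − 0.88 = 0.12
(c → not b): min(1, 1 − 0.66 + 0.12) = 0.46
not (c → not b): Łukasiewicz ¬ gives 1 − 0.46 = 0.54
((c → (a ∧ c)) ∨ not (c → not b)) = max(0.77, 0.54) = 0.77
not c: Łukasiewicz ¬ gives 1 − 0.66 = 0.34
(b ∨ not c) = max(0.88, 0.34) = 0.88
(a ∨ (b ∨ not c)) = max(0.43, 0.88) = 0.88
(((c → (a ∧ c)) ∨ not (c → not b)) ∨ (a ∨ (b ∨ not c))) = max(0.77, 0.88) = 0.88
not c: Łukasiewicz ¬ gives 1 − 0.66 = 0.34
not not c: Łukasiewicz ¬ gives 1 − 0.34 = 0.66
(b ∧ not not c) = min(0.88, 0.66) = 0.66
((((c → (a ∧ c)) ∨ not (c → not b)) ∨ (a ∨ (b ∨ not c))) ∨ (b ∧ not not c)) = max(0.88, 0.66) = 0.88

0.88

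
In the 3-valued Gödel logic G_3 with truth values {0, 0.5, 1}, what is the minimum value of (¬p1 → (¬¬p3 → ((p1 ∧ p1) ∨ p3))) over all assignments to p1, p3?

The minimum is attained at p1 = 0, p3 = 0.5:
  ¬p1: Gödel ¬ of 0 = 1 (operand is 0)
  ¬p3: Gödel ¬ of 0.5 = 0 (operand ≠ 0)
  ¬¬p3: Gödel ¬ of 0 = 1 (operand is 0)
  (p1 ∧ p1) = min(0, 0) = 0
  ((p1 ∧ p1) ∨ p3) = max(0, 0.5) = 0.5
  (¬¬p3 → ((p1 ∧ p1) ∨ p3)): 1 > 0.5, so result = 0.5
  (¬p1 → (¬¬p3 → ((p1 ∧ p1) ∨ p3))): 1 > 0.5, so result = 0.5
Checking all 9 assignments confirms none give a value below 0.50.

0.50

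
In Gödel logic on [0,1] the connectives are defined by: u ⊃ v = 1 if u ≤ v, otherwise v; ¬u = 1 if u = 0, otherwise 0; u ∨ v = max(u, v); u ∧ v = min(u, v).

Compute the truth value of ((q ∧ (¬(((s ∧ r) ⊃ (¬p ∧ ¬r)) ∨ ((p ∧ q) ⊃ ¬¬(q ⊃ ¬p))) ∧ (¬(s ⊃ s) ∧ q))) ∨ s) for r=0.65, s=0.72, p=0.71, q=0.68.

(s ∧ r) = min(0.72, 0.65) = 0.65
¬p: Gödel ¬ of 0.71 = 0 (operand ≠ 0)
¬r: Gödel ¬ of 0.65 = 0 (operand ≠ 0)
(¬p ∧ ¬r) = min(0, 0) = 0
((s ∧ r) ⊃ (¬p ∧ ¬r)): 0.65 > 0, so result = 0
(p ∧ q) = min(0.71, 0.68) = 0.68
¬p: Gödel ¬ of 0.71 = 0 (operand ≠ 0)
(q ⊃ ¬p): 0.68 > 0, so result = 0
¬(q ⊃ ¬p): Gödel ¬ of 0 = 1 (operand is 0)
¬¬(q ⊃ ¬p): Gödel ¬ of 1 = 0 (operand ≠ 0)
((p ∧ q) ⊃ ¬¬(q ⊃ ¬p)): 0.68 > 0, so result = 0
(((s ∧ r) ⊃ (¬p ∧ ¬r)) ∨ ((p ∧ q) ⊃ ¬¬(q ⊃ ¬p))) = max(0, 0) = 0
¬(((s ∧ r) ⊃ (¬p ∧ ¬r)) ∨ ((p ∧ q) ⊃ ¬¬(q ⊃ ¬p))): Gödel ¬ of 0 = 1 (operand is 0)
(s ⊃ s): 0.72 ≤ 0.72, so result = 1
¬(s ⊃ s): Gödel ¬ of 1 = 0 (operand ≠ 0)
(¬(s ⊃ s) ∧ q) = min(0, 0.68) = 0
(¬(((s ∧ r) ⊃ (¬p ∧ ¬r)) ∨ ((p ∧ q) ⊃ ¬¬(q ⊃ ¬p))) ∧ (¬(s ⊃ s) ∧ q)) = min(1, 0) = 0
(q ∧ (¬(((s ∧ r) ⊃ (¬p ∧ ¬r)) ∨ ((p ∧ q) ⊃ ¬¬(q ⊃ ¬p))) ∧ (¬(s ⊃ s) ∧ q))) = min(0.68, 0) = 0
((q ∧ (¬(((s ∧ r) ⊃ (¬p ∧ ¬r)) ∨ ((p ∧ q) ⊃ ¬¬(q ⊃ ¬p))) ∧ (¬(s ⊃ s) ∧ q))) ∨ s) = max(0, 0.72) = 0.72

0.72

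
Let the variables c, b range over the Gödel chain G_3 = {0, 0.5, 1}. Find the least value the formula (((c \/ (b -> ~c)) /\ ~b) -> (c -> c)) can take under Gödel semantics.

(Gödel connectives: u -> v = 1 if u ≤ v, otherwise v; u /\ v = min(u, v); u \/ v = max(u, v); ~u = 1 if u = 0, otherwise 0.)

1.00

Every assignment gives 1. For instance at c = 0, b = 0:
  ~c: Gödel ¬ of 0 = 1 (operand is 0)
  (b -> ~c): 0 ≤ 1, so result = 1
  (c \/ (b -> ~c)) = max(0, 1) = 1
  ~b: Gödel ¬ of 0 = 1 (operand is 0)
  ((c \/ (b -> ~c)) /\ ~b) = min(1, 1) = 1
  (c -> c): 0 ≤ 0, so result = 1
  (((c \/ (b -> ~c)) /\ ~b) -> (c -> c)): 1 ≤ 1, so result = 1
All 9 assignments give value 1 — the formula is a G_3-tautology.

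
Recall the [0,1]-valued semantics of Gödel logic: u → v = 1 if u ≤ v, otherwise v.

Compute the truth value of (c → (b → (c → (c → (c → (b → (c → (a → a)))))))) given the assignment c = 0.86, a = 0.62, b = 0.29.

(a → a): 0.62 ≤ 0.62, so result = 1
(c → (a → a)): 0.86 ≤ 1, so result = 1
(b → (c → (a → a))): 0.29 ≤ 1, so result = 1
(c → (b → (c → (a → a)))): 0.86 ≤ 1, so result = 1
(c → (c → (b → (c → (a → a))))): 0.86 ≤ 1, so result = 1
(c → (c → (c → (b → (c → (a → a)))))): 0.86 ≤ 1, so result = 1
(b → (c → (c → (c → (b → (c → (a → a))))))): 0.29 ≤ 1, so result = 1
(c → (b → (c → (c → (c → (b → (c → (a → a)))))))): 0.86 ≤ 1, so result = 1

1.00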